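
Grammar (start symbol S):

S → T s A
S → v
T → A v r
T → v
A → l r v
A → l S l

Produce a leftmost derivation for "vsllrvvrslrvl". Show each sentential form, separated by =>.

S=>TsA=>vsA=>vslSl=>vslTsAl=>vslAvrsAl=>vsllrvvrsAl=>vsllrvvrslrvl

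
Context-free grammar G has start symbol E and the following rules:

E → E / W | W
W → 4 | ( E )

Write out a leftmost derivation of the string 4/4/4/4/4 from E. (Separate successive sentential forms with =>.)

E => E/W => E/W/W => E/W/W/W => E/W/W/W/W => W/W/W/W/W => 4/W/W/W/W => 4/4/W/W/W => 4/4/4/W/W => 4/4/4/4/W => 4/4/4/4/4

E => E/W   [E → E / W]
E/W => E/W/W   [E → E / W]
E/W/W => E/W/W/W   [E → E / W]
E/W/W/W => E/W/W/W/W   [E → E / W]
E/W/W/W/W => W/W/W/W/W   [E → W]
W/W/W/W/W => 4/W/W/W/W   [W → 4]
4/W/W/W/W => 4/4/W/W/W   [W → 4]
4/4/W/W/W => 4/4/4/W/W   [W → 4]
4/4/4/W/W => 4/4/4/4/W   [W → 4]
4/4/4/4/W => 4/4/4/4/4   [W → 4]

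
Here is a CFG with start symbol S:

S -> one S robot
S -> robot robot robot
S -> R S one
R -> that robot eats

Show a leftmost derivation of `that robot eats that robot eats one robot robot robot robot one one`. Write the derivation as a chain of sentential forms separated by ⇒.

S ⇒ R S one ⇒ that robot eats S one ⇒ that robot eats R S one one ⇒ that robot eats that robot eats S one one ⇒ that robot eats that robot eats one S robot one one ⇒ that robot eats that robot eats one robot robot robot robot one one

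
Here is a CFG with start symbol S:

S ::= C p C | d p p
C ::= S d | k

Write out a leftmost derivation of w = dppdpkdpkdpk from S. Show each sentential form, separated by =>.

S=>CpC=>SdpC=>CpCdpC=>SdpCdpC=>CpCdpCdpC=>SdpCdpCdpC=>dppdpCdpCdpC=>dppdpkdpCdpC=>dppdpkdpkdpC=>dppdpkdpkdpk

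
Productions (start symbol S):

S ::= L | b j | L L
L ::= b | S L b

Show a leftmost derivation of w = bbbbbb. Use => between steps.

S=>L=>SLb=>LLLb=>SLbLLb=>LLbLLb=>bLbLLb=>bbbLLb=>bbbbLb=>bbbbbb

S => L   [S ::= L]
L => SLb   [L ::= S L b]
SLb => LLLb   [S ::= L L]
LLLb => SLbLLb   [L ::= S L b]
SLbLLb => LLbLLb   [S ::= L]
LLbLLb => bLbLLb   [L ::= b]
bLbLLb => bbbLLb   [L ::= b]
bbbLLb => bbbbLb   [L ::= b]
bbbbLb => bbbbbb   [L ::= b]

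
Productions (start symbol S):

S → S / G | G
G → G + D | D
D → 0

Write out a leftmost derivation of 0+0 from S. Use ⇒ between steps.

S ⇒ G ⇒ G+D ⇒ D+D ⇒ 0+D ⇒ 0+0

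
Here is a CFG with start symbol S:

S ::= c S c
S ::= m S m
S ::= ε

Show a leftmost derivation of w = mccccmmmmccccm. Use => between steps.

S => mSm   [S ::= m S m]
mSm => mcScm   [S ::= c S c]
mcScm => mccSccm   [S ::= c S c]
mccSccm => mcccScccm   [S ::= c S c]
mcccScccm => mccccSccccm   [S ::= c S c]
mccccSccccm => mccccmSmccccm   [S ::= m S m]
mccccmSmccccm => mccccmmSmmccccm   [S ::= m S m]
mccccmmSmmccccm => mccccmmmmccccm   [S ::= ε]

S => mSm => mcScm => mccSccm => mcccScccm => mccccSccccm => mccccmSmccccm => mccccmmSmmccccm => mccccmmmmccccm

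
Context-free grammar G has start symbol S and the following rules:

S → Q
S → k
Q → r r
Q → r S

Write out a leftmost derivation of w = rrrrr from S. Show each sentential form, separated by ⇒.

S ⇒ Q ⇒ rS ⇒ rQ ⇒ rrS ⇒ rrQ ⇒ rrrS ⇒ rrrQ ⇒ rrrrr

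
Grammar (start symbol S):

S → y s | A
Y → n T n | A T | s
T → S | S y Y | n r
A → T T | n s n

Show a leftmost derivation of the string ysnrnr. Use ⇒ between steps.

S ⇒ A ⇒ TT ⇒ ST ⇒ ysT ⇒ ysS ⇒ ysA ⇒ ysTT ⇒ ysnrT ⇒ ysnrnr

S ⇒ A   [S → A]
A ⇒ TT   [A → T T]
TT ⇒ ST   [T → S]
ST ⇒ ysT   [S → y s]
ysT ⇒ ysS   [T → S]
ysS ⇒ ysA   [S → A]
ysA ⇒ ysTT   [A → T T]
ysTT ⇒ ysnrT   [T → n r]
ysnrT ⇒ ysnrnr   [T → n r]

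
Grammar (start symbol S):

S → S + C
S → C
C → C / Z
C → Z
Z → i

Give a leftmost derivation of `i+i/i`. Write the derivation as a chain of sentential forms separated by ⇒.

S ⇒ S+C ⇒ C+C ⇒ Z+C ⇒ i+C ⇒ i+C/Z ⇒ i+Z/Z ⇒ i+i/Z ⇒ i+i/i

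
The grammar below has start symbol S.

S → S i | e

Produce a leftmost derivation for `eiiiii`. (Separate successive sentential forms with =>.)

S => Si => Sii => Siii => Siiii => Siiiii => eiiiii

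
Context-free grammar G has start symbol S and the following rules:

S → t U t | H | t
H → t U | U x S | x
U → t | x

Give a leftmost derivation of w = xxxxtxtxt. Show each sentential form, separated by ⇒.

S ⇒ H ⇒ UxS ⇒ xxS ⇒ xxH ⇒ xxUxS ⇒ xxxxS ⇒ xxxxH ⇒ xxxxUxS ⇒ xxxxtxS ⇒ xxxxtxtUt ⇒ xxxxtxtxt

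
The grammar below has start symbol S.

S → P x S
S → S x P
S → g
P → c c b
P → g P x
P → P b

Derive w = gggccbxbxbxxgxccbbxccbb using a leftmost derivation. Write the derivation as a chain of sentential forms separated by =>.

S => SxP   [S → S x P]
SxP => SxPxP   [S → S x P]
SxPxP => PxSxPxP   [S → P x S]
PxSxPxP => gPxxSxPxP   [P → g P x]
gPxxSxPxP => gPbxxSxPxP   [P → P b]
gPbxxSxPxP => ggPxbxxSxPxP   [P → g P x]
ggPxbxxSxPxP => ggPbxbxxSxPxP   [P → P b]
ggPbxbxxSxPxP => gggPxbxbxxSxPxP   [P → g P x]
gggPxbxbxxSxPxP => gggccbxbxbxxSxPxP   [P → c c b]
gggccbxbxbxxSxPxP => gggccbxbxbxxgxPxP   [S → g]
gggccbxbxbxxgxPxP => gggccbxbxbxxgxPbxP   [P → P b]
gggccbxbxbxxgxPbxP => gggccbxbxbxxgxccbbxP   [P → c c b]
gggccbxbxbxxgxccbbxP => gggccbxbxbxxgxccbbxPb   [P → P b]
gggccbxbxbxxgxccbbxPb => gggccbxbxbxxgxccbbxccbb   [P → c c b]

S => SxP => SxPxP => PxSxPxP => gPxxSxPxP => gPbxxSxPxP => ggPxbxxSxPxP => ggPbxbxxSxPxP => gggPxbxbxxSxPxP => gggccbxbxbxxSxPxP => gggccbxbxbxxgxPxP => gggccbxbxbxxgxPbxP => gggccbxbxbxxgxccbbxP => gggccbxbxbxxgxccbbxPb => gggccbxbxbxxgxccbbxccbb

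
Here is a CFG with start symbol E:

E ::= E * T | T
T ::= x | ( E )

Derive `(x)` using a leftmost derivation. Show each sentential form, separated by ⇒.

E ⇒ T   [E ::= T]
T ⇒ (E)   [T ::= ( E )]
(E) ⇒ (T)   [E ::= T]
(T) ⇒ (x)   [T ::= x]

E⇒T⇒(E)⇒(T)⇒(x)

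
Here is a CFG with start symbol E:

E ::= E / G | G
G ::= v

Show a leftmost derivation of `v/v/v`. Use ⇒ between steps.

E ⇒ E/G   [E ::= E / G]
E/G ⇒ E/G/G   [E ::= E / G]
E/G/G ⇒ G/G/G   [E ::= G]
G/G/G ⇒ v/G/G   [G ::= v]
v/G/G ⇒ v/v/G   [G ::= v]
v/v/G ⇒ v/v/v   [G ::= v]

E ⇒ E/G ⇒ E/G/G ⇒ G/G/G ⇒ v/G/G ⇒ v/v/G ⇒ v/v/v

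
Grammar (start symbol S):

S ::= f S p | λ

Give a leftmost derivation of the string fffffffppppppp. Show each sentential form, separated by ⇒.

S ⇒ fSp   [S ::= f S p]
fSp ⇒ ffSpp   [S ::= f S p]
ffSpp ⇒ fffSppp   [S ::= f S p]
fffSppp ⇒ ffffSpppp   [S ::= f S p]
ffffSpppp ⇒ fffffSppppp   [S ::= f S p]
fffffSppppp ⇒ ffffffSpppppp   [S ::= f S p]
ffffffSpppppp ⇒ fffffffSppppppp   [S ::= f S p]
fffffffSppppppp ⇒ fffffffppppppp   [S ::= λ]

S ⇒ fSp ⇒ ffSpp ⇒ fffSppp ⇒ ffffSpppp ⇒ fffffSppppp ⇒ ffffffSpppppp ⇒ fffffffSppppppp ⇒ fffffffppppppp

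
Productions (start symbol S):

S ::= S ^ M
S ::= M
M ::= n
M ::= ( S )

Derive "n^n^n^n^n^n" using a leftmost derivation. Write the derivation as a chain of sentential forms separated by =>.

S => S^M => S^M^M => S^M^M^M => S^M^M^M^M => S^M^M^M^M^M => M^M^M^M^M^M => n^M^M^M^M^M => n^n^M^M^M^M => n^n^n^M^M^M => n^n^n^n^M^M => n^n^n^n^n^M => n^n^n^n^n^n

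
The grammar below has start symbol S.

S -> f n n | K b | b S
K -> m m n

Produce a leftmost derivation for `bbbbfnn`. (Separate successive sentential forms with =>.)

S => bS => bbS => bbbS => bbbbS => bbbbfnn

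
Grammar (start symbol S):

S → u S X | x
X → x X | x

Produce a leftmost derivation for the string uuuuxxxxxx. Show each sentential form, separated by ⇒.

S ⇒ uSX ⇒ uuSXX ⇒ uuuSXXX ⇒ uuuuSXXXX ⇒ uuuuxXXXX ⇒ uuuuxxXXXX ⇒ uuuuxxxXXX ⇒ uuuuxxxxXX ⇒ uuuuxxxxxX ⇒ uuuuxxxxxx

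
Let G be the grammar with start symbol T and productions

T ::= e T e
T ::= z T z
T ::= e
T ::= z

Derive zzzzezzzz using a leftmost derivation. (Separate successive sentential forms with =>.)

T=>zTz=>zzTzz=>zzzTzzz=>zzzzTzzzz=>zzzzezzzz

T => zTz   [T ::= z T z]
zTz => zzTzz   [T ::= z T z]
zzTzz => zzzTzzz   [T ::= z T z]
zzzTzzz => zzzzTzzzz   [T ::= z T z]
zzzzTzzzz => zzzzezzzz   [T ::= e]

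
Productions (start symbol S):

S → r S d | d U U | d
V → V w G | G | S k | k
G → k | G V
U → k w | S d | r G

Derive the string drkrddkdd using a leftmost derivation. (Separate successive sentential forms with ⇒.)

S ⇒ dUU ⇒ drGU ⇒ drGVU ⇒ drkVU ⇒ drkSkU ⇒ drkrSdkU ⇒ drkrddkU ⇒ drkrddkSd ⇒ drkrddkdd

S ⇒ dUU   [S → d U U]
dUU ⇒ drGU   [U → r G]
drGU ⇒ drGVU   [G → G V]
drGVU ⇒ drkVU   [G → k]
drkVU ⇒ drkSkU   [V → S k]
drkSkU ⇒ drkrSdkU   [S → r S d]
drkrSdkU ⇒ drkrddkU   [S → d]
drkrddkU ⇒ drkrddkSd   [U → S d]
drkrddkSd ⇒ drkrddkdd   [S → d]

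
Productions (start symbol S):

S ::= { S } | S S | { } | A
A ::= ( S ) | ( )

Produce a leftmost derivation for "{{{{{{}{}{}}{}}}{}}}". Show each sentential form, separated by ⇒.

S ⇒ {S} ⇒ {{S}} ⇒ {{SS}} ⇒ {{{S}S}} ⇒ {{{{S}}S}} ⇒ {{{{SS}}S}} ⇒ {{{{{S}S}}S}} ⇒ {{{{{SS}S}}S}} ⇒ {{{{{SSS}S}}S}} ⇒ {{{{{{}SS}S}}S}} ⇒ {{{{{{}{}S}S}}S}} ⇒ {{{{{{}{}{}}S}}S}} ⇒ {{{{{{}{}{}}{}}}S}} ⇒ {{{{{{}{}{}}{}}}{}}}

S ⇒ {S}   [S ::= { S }]
{S} ⇒ {{S}}   [S ::= { S }]
{{S}} ⇒ {{SS}}   [S ::= S S]
{{SS}} ⇒ {{{S}S}}   [S ::= { S }]
{{{S}S}} ⇒ {{{{S}}S}}   [S ::= { S }]
{{{{S}}S}} ⇒ {{{{SS}}S}}   [S ::= S S]
{{{{SS}}S}} ⇒ {{{{{S}S}}S}}   [S ::= { S }]
{{{{{S}S}}S}} ⇒ {{{{{SS}S}}S}}   [S ::= S S]
{{{{{SS}S}}S}} ⇒ {{{{{SSS}S}}S}}   [S ::= S S]
{{{{{SSS}S}}S}} ⇒ {{{{{{}SS}S}}S}}   [S ::= { }]
{{{{{{}SS}S}}S}} ⇒ {{{{{{}{}S}S}}S}}   [S ::= { }]
{{{{{{}{}S}S}}S}} ⇒ {{{{{{}{}{}}S}}S}}   [S ::= { }]
{{{{{{}{}{}}S}}S}} ⇒ {{{{{{}{}{}}{}}}S}}   [S ::= { }]
{{{{{{}{}{}}{}}}S}} ⇒ {{{{{{}{}{}}{}}}{}}}   [S ::= { }]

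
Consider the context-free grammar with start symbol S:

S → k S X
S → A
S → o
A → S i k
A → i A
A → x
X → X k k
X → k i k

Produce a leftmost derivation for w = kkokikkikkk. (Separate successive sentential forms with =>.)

S=>kSX=>kkSXX=>kkoXX=>kkokikX=>kkokikXkk=>kkokikkikkk

S => kSX   [S → k S X]
kSX => kkSXX   [S → k S X]
kkSXX => kkoXX   [S → o]
kkoXX => kkokikX   [X → k i k]
kkokikX => kkokikXkk   [X → X k k]
kkokikXkk => kkokikkikkk   [X → k i k]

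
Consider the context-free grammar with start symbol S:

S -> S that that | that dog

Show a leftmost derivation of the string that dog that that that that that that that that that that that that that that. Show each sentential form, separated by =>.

S => S that that   [S -> S that that]
S that that => S that that that that   [S -> S that that]
S that that that that => S that that that that that that   [S -> S that that]
S that that that that that that => S that that that that that that that that   [S -> S that that]
S that that that that that that that that => S that that that that that that that that that that   [S -> S that that]
S that that that that that that that that that that => S that that that that that that that that that that that that   [S -> S that that]
S that that that that that that that that that that that that => S that that that that that that that that that that that that that that   [S -> S that that]
S that that that that that that that that that that that that that that => that dog that that that that that that that that that that that that that that   [S -> that dog]

S => S that that => S that that that that => S that that that that that that => S that that that that that that that that => S that that that that that that that that that that => S that that that that that that that that that that that that => S that that that that that that that that that that that that that that => that dog that that that that that that that that that that that that that that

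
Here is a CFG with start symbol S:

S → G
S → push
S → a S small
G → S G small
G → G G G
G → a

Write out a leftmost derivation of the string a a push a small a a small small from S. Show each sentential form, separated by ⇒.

S ⇒ a S small ⇒ a a S small small ⇒ a a G small small ⇒ a a G G G small small ⇒ a a S G small G G small small ⇒ a a push G small G G small small ⇒ a a push a small G G small small ⇒ a a push a small a G small small ⇒ a a push a small a a small small

S ⇒ a S small   [S → a S small]
a S small ⇒ a a S small small   [S → a S small]
a a S small small ⇒ a a G small small   [S → G]
a a G small small ⇒ a a G G G small small   [G → G G G]
a a G G G small small ⇒ a a S G small G G small small   [G → S G small]
a a S G small G G small small ⇒ a a push G small G G small small   [S → push]
a a push G small G G small small ⇒ a a push a small G G small small   [G → a]
a a push a small G G small small ⇒ a a push a small a G small small   [G → a]
a a push a small a G small small ⇒ a a push a small a a small small   [G → a]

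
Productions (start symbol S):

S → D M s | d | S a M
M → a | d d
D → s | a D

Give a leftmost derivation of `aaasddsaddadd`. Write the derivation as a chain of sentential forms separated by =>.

S => SaM => SaMaM => DMsaMaM => aDMsaMaM => aaDMsaMaM => aaaDMsaMaM => aaasMsaMaM => aaasddsaMaM => aaasddsaddaM => aaasddsaddadd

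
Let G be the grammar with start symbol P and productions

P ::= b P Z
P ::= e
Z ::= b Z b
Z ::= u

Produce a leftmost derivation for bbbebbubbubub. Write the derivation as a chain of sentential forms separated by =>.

P=>bPZ=>bbPZZ=>bbbPZZZ=>bbbeZZZ=>bbbebZbZZ=>bbbebbZbbZZ=>bbbebbubbZZ=>bbbebbubbuZ=>bbbebbubbubZb=>bbbebbubbubub

P => bPZ   [P ::= b P Z]
bPZ => bbPZZ   [P ::= b P Z]
bbPZZ => bbbPZZZ   [P ::= b P Z]
bbbPZZZ => bbbeZZZ   [P ::= e]
bbbeZZZ => bbbebZbZZ   [Z ::= b Z b]
bbbebZbZZ => bbbebbZbbZZ   [Z ::= b Z b]
bbbebbZbbZZ => bbbebbubbZZ   [Z ::= u]
bbbebbubbZZ => bbbebbubbuZ   [Z ::= u]
bbbebbubbuZ => bbbebbubbubZb   [Z ::= b Z b]
bbbebbubbubZb => bbbebbubbubub   [Z ::= u]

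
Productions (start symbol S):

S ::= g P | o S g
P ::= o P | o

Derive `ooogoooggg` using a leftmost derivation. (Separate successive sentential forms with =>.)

S=>oSg=>ooSgg=>oooSggg=>ooogPggg=>ooogoPggg=>ooogooPggg=>ooogoooggg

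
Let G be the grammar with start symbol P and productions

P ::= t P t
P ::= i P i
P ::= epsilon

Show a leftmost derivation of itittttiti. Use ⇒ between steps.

P ⇒ iPi   [P ::= i P i]
iPi ⇒ itPti   [P ::= t P t]
itPti ⇒ itiPiti   [P ::= i P i]
itiPiti ⇒ ititPtiti   [P ::= t P t]
ititPtiti ⇒ itittPttiti   [P ::= t P t]
itittPttiti ⇒ itittttiti   [P ::= epsilon]

P ⇒ iPi ⇒ itPti ⇒ itiPiti ⇒ ititPtiti ⇒ itittPttiti ⇒ itittttiti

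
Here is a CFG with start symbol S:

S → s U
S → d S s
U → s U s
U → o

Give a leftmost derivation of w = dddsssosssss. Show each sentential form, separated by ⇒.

S ⇒ dSs   [S → d S s]
dSs ⇒ ddSss   [S → d S s]
ddSss ⇒ dddSsss   [S → d S s]
dddSsss ⇒ dddsUsss   [S → s U]
dddsUsss ⇒ dddssUssss   [U → s U s]
dddssUssss ⇒ dddsssUsssss   [U → s U s]
dddsssUsssss ⇒ dddsssosssss   [U → o]

S⇒dSs⇒ddSss⇒dddSsss⇒dddsUsss⇒dddssUssss⇒dddsssUsssss⇒dddsssosssss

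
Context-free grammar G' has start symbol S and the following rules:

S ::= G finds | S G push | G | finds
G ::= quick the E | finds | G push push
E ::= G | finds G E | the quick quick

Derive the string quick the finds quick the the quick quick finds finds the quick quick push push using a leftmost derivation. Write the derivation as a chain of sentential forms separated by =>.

S => G => G push push => quick the E push push => quick the finds G E push push => quick the finds quick the E E push push => quick the finds quick the the quick quick E push push => quick the finds quick the the quick quick finds G E push push => quick the finds quick the the quick quick finds finds E push push => quick the finds quick the the quick quick finds finds the quick quick push push

S => G   [S ::= G]
G => G push push   [G ::= G push push]
G push push => quick the E push push   [G ::= quick the E]
quick the E push push => quick the finds G E push push   [E ::= finds G E]
quick the finds G E push push => quick the finds quick the E E push push   [G ::= quick the E]
quick the finds quick the E E push push => quick the finds quick the the quick quick E push push   [E ::= the quick quick]
quick the finds quick the the quick quick E push push => quick the finds quick the the quick quick finds G E push push   [E ::= finds G E]
quick the finds quick the the quick quick finds G E push push => quick the finds quick the the quick quick finds finds E push push   [G ::= finds]
quick the finds quick the the quick quick finds finds E push push => quick the finds quick the the quick quick finds finds the quick quick push push   [E ::= the quick quick]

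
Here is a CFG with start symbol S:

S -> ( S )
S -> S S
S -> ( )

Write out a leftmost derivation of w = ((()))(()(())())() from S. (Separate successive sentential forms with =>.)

S => SS => (S)S => ((S))S => ((()))S => ((()))SS => ((()))(S)S => ((()))(SS)S => ((()))(()S)S => ((()))(()SS)S => ((()))(()(S)S)S => ((()))(()(())S)S => ((()))(()(())())S => ((()))(()(())())()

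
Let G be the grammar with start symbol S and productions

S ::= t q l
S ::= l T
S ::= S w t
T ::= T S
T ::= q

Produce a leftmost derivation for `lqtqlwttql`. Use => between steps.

S => lT => lTS => lTSS => lqSS => lqSwtS => lqtqlwtS => lqtqlwttql

S => lT   [S ::= l T]
lT => lTS   [T ::= T S]
lTS => lTSS   [T ::= T S]
lTSS => lqSS   [T ::= q]
lqSS => lqSwtS   [S ::= S w t]
lqSwtS => lqtqlwtS   [S ::= t q l]
lqtqlwtS => lqtqlwttql   [S ::= t q l]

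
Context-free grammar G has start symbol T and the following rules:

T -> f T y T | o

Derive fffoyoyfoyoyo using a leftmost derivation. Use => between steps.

T=>fTyT=>ffTyTyT=>fffTyTyTyT=>fffoyTyTyT=>fffoyoyTyT=>fffoyoyfTyTyT=>fffoyoyfoyTyT=>fffoyoyfoyoyT=>fffoyoyfoyoyo

T => fTyT   [T -> f T y T]
fTyT => ffTyTyT   [T -> f T y T]
ffTyTyT => fffTyTyTyT   [T -> f T y T]
fffTyTyTyT => fffoyTyTyT   [T -> o]
fffoyTyTyT => fffoyoyTyT   [T -> o]
fffoyoyTyT => fffoyoyfTyTyT   [T -> f T y T]
fffoyoyfTyTyT => fffoyoyfoyTyT   [T -> o]
fffoyoyfoyTyT => fffoyoyfoyoyT   [T -> o]
fffoyoyfoyoyT => fffoyoyfoyoyo   [T -> o]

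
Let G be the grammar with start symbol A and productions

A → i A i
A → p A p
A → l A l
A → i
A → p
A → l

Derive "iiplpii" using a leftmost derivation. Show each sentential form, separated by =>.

A => iAi => iiAii => iipApii => iiplpii

A => iAi   [A → i A i]
iAi => iiAii   [A → i A i]
iiAii => iipApii   [A → p A p]
iipApii => iiplpii   [A → l]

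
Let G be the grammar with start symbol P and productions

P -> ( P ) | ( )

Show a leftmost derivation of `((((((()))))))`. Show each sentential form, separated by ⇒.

P ⇒ (P) ⇒ ((P)) ⇒ (((P))) ⇒ ((((P)))) ⇒ (((((P))))) ⇒ ((((((P)))))) ⇒ ((((((()))))))

P ⇒ (P)   [P -> ( P )]
(P) ⇒ ((P))   [P -> ( P )]
((P)) ⇒ (((P)))   [P -> ( P )]
(((P))) ⇒ ((((P))))   [P -> ( P )]
((((P)))) ⇒ (((((P)))))   [P -> ( P )]
(((((P))))) ⇒ ((((((P))))))   [P -> ( P )]
((((((P)))))) ⇒ ((((((()))))))   [P -> ( )]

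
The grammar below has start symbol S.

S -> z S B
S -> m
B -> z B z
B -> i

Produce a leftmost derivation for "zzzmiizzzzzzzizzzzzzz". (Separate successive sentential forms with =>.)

S=>zSB=>zzSBB=>zzzSBBB=>zzzmBBB=>zzzmiBB=>zzzmiiB=>zzzmiizBz=>zzzmiizzBzz=>zzzmiizzzBzzz=>zzzmiizzzzBzzzz=>zzzmiizzzzzBzzzzz=>zzzmiizzzzzzBzzzzzz=>zzzmiizzzzzzzBzzzzzzz=>zzzmiizzzzzzzizzzzzzz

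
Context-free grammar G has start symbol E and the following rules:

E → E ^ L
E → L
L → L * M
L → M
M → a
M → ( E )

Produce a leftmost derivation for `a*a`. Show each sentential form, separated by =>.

E => L => L*M => M*M => a*M => a*a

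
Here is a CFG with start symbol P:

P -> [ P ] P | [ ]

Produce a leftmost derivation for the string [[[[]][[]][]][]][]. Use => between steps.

P => [P]P => [[P]P]P => [[[P]P]P]P => [[[[]]P]P]P => [[[[]][P]P]P]P => [[[[]][[]]P]P]P => [[[[]][[]][]]P]P => [[[[]][[]][]][]]P => [[[[]][[]][]][]][]

P => [P]P   [P -> [ P ] P]
[P]P => [[P]P]P   [P -> [ P ] P]
[[P]P]P => [[[P]P]P]P   [P -> [ P ] P]
[[[P]P]P]P => [[[[]]P]P]P   [P -> [ ]]
[[[[]]P]P]P => [[[[]][P]P]P]P   [P -> [ P ] P]
[[[[]][P]P]P]P => [[[[]][[]]P]P]P   [P -> [ ]]
[[[[]][[]]P]P]P => [[[[]][[]][]]P]P   [P -> [ ]]
[[[[]][[]][]]P]P => [[[[]][[]][]][]]P   [P -> [ ]]
[[[[]][[]][]][]]P => [[[[]][[]][]][]][]   [P -> [ ]]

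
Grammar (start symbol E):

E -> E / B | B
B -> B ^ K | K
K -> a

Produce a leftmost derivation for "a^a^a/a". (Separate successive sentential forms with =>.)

E => E/B => B/B => B^K/B => B^K^K/B => K^K^K/B => a^K^K/B => a^a^K/B => a^a^a/B => a^a^a/K => a^a^a/a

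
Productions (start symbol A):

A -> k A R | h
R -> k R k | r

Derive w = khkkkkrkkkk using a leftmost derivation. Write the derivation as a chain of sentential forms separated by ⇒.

A ⇒ kAR   [A -> k A R]
kAR ⇒ khR   [A -> h]
khR ⇒ khkRk   [R -> k R k]
khkRk ⇒ khkkRkk   [R -> k R k]
khkkRkk ⇒ khkkkRkkk   [R -> k R k]
khkkkRkkk ⇒ khkkkkRkkkk   [R -> k R k]
khkkkkRkkkk ⇒ khkkkkrkkkk   [R -> r]

A⇒kAR⇒khR⇒khkRk⇒khkkRkk⇒khkkkRkkk⇒khkkkkRkkkk⇒khkkkkrkkkk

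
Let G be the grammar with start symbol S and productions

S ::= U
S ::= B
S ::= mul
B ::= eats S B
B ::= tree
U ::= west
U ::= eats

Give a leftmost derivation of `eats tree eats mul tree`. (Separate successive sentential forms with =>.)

S => B   [S ::= B]
B => eats S B   [B ::= eats S B]
eats S B => eats B B   [S ::= B]
eats B B => eats tree B   [B ::= tree]
eats tree B => eats tree eats S B   [B ::= eats S B]
eats tree eats S B => eats tree eats mul B   [S ::= mul]
eats tree eats mul B => eats tree eats mul tree   [B ::= tree]

S => B => eats S B => eats B B => eats tree B => eats tree eats S B => eats tree eats mul B => eats tree eats mul tree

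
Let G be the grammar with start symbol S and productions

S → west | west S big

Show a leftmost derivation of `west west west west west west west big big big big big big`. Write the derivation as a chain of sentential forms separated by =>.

S => west S big => west west S big big => west west west S big big big => west west west west S big big big big => west west west west west S big big big big big => west west west west west west S big big big big big big => west west west west west west west big big big big big big

S => west S big   [S → west S big]
west S big => west west S big big   [S → west S big]
west west S big big => west west west S big big big   [S → west S big]
west west west S big big big => west west west west S big big big big   [S → west S big]
west west west west S big big big big => west west west west west S big big big big big   [S → west S big]
west west west west west S big big big big big => west west west west west west S big big big big big big   [S → west S big]
west west west west west west S big big big big big big => west west west west west west west big big big big big big   [S → west]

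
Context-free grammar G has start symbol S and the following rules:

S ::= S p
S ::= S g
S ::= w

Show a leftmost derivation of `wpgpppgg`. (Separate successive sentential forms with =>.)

S=>Sg=>Sgg=>Spgg=>Sppgg=>Spppgg=>Sgpppgg=>Spgpppgg=>wpgpppgg

S => Sg   [S ::= S g]
Sg => Sgg   [S ::= S g]
Sgg => Spgg   [S ::= S p]
Spgg => Sppgg   [S ::= S p]
Sppgg => Spppgg   [S ::= S p]
Spppgg => Sgpppgg   [S ::= S g]
Sgpppgg => Spgpppgg   [S ::= S p]
Spgpppgg => wpgpppgg   [S ::= w]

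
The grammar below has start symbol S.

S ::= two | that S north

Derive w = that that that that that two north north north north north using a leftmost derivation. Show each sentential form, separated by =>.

S => that S north   [S ::= that S north]
that S north => that that S north north   [S ::= that S north]
that that S north north => that that that S north north north   [S ::= that S north]
that that that S north north north => that that that that S north north north north   [S ::= that S north]
that that that that S north north north north => that that that that that S north north north north north   [S ::= that S north]
that that that that that S north north north north north => that that that that that two north north north north north   [S ::= two]

S => that S north => that that S north north => that that that S north north north => that that that that S north north north north => that that that that that S north north north north north => that that that that that two north north north north north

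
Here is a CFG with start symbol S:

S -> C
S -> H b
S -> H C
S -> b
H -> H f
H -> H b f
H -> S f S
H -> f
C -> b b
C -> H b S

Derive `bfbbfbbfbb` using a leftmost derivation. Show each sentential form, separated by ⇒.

S ⇒ HC ⇒ HbfC ⇒ SfSbfC ⇒ HbfSbfC ⇒ SfSbfSbfC ⇒ bfSbfSbfC ⇒ bfbbfSbfC ⇒ bfbbfbbfC ⇒ bfbbfbbfbb

S ⇒ HC   [S -> H C]
HC ⇒ HbfC   [H -> H b f]
HbfC ⇒ SfSbfC   [H -> S f S]
SfSbfC ⇒ HbfSbfC   [S -> H b]
HbfSbfC ⇒ SfSbfSbfC   [H -> S f S]
SfSbfSbfC ⇒ bfSbfSbfC   [S -> b]
bfSbfSbfC ⇒ bfbbfSbfC   [S -> b]
bfbbfSbfC ⇒ bfbbfbbfC   [S -> b]
bfbbfbbfC ⇒ bfbbfbbfbb   [C -> b b]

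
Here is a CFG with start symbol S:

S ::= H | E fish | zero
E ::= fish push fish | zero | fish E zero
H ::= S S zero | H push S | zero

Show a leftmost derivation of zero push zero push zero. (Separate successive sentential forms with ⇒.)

S ⇒ H   [S ::= H]
H ⇒ H push S   [H ::= H push S]
H push S ⇒ H push S push S   [H ::= H push S]
H push S push S ⇒ zero push S push S   [H ::= zero]
zero push S push S ⇒ zero push zero push S   [S ::= zero]
zero push zero push S ⇒ zero push zero push zero   [S ::= zero]

S ⇒ H ⇒ H push S ⇒ H push S push S ⇒ zero push S push S ⇒ zero push zero push S ⇒ zero push zero push zero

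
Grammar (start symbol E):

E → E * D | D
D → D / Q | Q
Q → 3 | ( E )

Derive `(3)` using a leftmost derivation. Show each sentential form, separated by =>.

E => D   [E → D]
D => Q   [D → Q]
Q => (E)   [Q → ( E )]
(E) => (D)   [E → D]
(D) => (Q)   [D → Q]
(Q) => (3)   [Q → 3]

E => D => Q => (E) => (D) => (Q) => (3)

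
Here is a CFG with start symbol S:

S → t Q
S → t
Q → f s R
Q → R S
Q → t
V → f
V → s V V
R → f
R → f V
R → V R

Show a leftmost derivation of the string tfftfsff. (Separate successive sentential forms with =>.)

S => tQ   [S → t Q]
tQ => tRS   [Q → R S]
tRS => tfVS   [R → f V]
tfVS => tffS   [V → f]
tffS => tfftQ   [S → t Q]
tfftQ => tfftfsR   [Q → f s R]
tfftfsR => tfftfsVR   [R → V R]
tfftfsVR => tfftfsfR   [V → f]
tfftfsfR => tfftfsff   [R → f]

S=>tQ=>tRS=>tfVS=>tffS=>tfftQ=>tfftfsR=>tfftfsVR=>tfftfsfR=>tfftfsff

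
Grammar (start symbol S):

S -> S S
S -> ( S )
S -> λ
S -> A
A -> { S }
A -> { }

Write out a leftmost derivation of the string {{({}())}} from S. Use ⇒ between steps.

S ⇒ A ⇒ {S} ⇒ {A} ⇒ {{S}} ⇒ {{SS}} ⇒ {{SSS}} ⇒ {{(S)SS}} ⇒ {{(SS)SS}} ⇒ {{(AS)SS}} ⇒ {{({}S)SS}} ⇒ {{({}(S))SS}} ⇒ {{({}())SS}} ⇒ {{({}())S}} ⇒ {{({}())}}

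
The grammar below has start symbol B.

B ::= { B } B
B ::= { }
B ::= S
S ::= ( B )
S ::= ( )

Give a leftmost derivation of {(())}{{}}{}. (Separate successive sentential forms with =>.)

B=>{B}B=>{S}B=>{(B)}B=>{(S)}B=>{(())}B=>{(())}{B}B=>{(())}{{}}B=>{(())}{{}}{}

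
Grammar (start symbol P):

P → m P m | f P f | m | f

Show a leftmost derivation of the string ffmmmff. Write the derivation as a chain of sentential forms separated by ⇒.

P ⇒ fPf ⇒ ffPff ⇒ ffmPmff ⇒ ffmmmff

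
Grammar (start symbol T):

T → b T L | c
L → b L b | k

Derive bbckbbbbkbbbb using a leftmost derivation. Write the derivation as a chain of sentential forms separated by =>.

T=>bTL=>bbTLL=>bbcLL=>bbckL=>bbckbLb=>bbckbbLbb=>bbckbbbLbbb=>bbckbbbbLbbbb=>bbckbbbbkbbbb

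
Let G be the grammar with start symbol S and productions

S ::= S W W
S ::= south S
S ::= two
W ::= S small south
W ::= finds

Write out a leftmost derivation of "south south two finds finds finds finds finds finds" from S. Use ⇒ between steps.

S ⇒ south S   [S ::= south S]
south S ⇒ south S W W   [S ::= S W W]
south S W W ⇒ south S W W W W   [S ::= S W W]
south S W W W W ⇒ south south S W W W W   [S ::= south S]
south south S W W W W ⇒ south south S W W W W W W   [S ::= S W W]
south south S W W W W W W ⇒ south south two W W W W W W   [S ::= two]
south south two W W W W W W ⇒ south south two finds W W W W W   [W ::= finds]
south south two finds W W W W W ⇒ south south two finds finds W W W W   [W ::= finds]
south south two finds finds W W W W ⇒ south south two finds finds finds W W W   [W ::= finds]
south south two finds finds finds W W W ⇒ south south two finds finds finds finds W W   [W ::= finds]
south south two finds finds finds finds W W ⇒ south south two finds finds finds finds finds W   [W ::= finds]
south south two finds finds finds finds finds W ⇒ south south two finds finds finds finds finds finds   [W ::= finds]

S ⇒ south S ⇒ south S W W ⇒ south S W W W W ⇒ south south S W W W W ⇒ south south S W W W W W W ⇒ south south two W W W W W W ⇒ south south two finds W W W W W ⇒ south south two finds finds W W W W ⇒ south south two finds finds finds W W W ⇒ south south two finds finds finds finds W W ⇒ south south two finds finds finds finds finds W ⇒ south south two finds finds finds finds finds finds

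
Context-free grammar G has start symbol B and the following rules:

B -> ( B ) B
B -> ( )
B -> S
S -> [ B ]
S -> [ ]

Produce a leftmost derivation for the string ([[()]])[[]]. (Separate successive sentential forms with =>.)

B => (B)B   [B -> ( B ) B]
(B)B => (S)B   [B -> S]
(S)B => ([B])B   [S -> [ B ]]
([B])B => ([S])B   [B -> S]
([S])B => ([[B]])B   [S -> [ B ]]
([[B]])B => ([[()]])B   [B -> ( )]
([[()]])B => ([[()]])S   [B -> S]
([[()]])S => ([[()]])[B]   [S -> [ B ]]
([[()]])[B] => ([[()]])[S]   [B -> S]
([[()]])[S] => ([[()]])[[]]   [S -> [ ]]

B=>(B)B=>(S)B=>([B])B=>([S])B=>([[B]])B=>([[()]])B=>([[()]])S=>([[()]])[B]=>([[()]])[S]=>([[()]])[[]]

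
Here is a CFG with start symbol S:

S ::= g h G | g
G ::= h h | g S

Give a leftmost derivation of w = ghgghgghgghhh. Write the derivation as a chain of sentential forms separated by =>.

S => ghG => ghgS => ghgghG => ghgghgS => ghgghgghG => ghgghgghgS => ghgghgghgghG => ghgghgghgghhh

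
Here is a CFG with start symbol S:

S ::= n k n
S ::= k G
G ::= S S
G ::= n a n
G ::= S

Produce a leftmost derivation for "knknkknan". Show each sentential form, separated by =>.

S => kG => kSS => knknS => knknkG => knknkS => knknkkG => knknkknan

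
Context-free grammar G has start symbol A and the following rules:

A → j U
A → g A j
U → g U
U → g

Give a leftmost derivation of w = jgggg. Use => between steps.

A => jU   [A → j U]
jU => jgU   [U → g U]
jgU => jggU   [U → g U]
jggU => jgggU   [U → g U]
jgggU => jgggg   [U → g]

A=>jU=>jgU=>jggU=>jgggU=>jgggg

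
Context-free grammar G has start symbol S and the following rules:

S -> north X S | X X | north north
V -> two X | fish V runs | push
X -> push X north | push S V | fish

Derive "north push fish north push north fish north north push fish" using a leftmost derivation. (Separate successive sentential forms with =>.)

S => north X S => north push X north S => north push fish north S => north push fish north X X => north push fish north push S V X => north push fish north push north X S V X => north push fish north push north fish S V X => north push fish north push north fish north north V X => north push fish north push north fish north north push X => north push fish north push north fish north north push fish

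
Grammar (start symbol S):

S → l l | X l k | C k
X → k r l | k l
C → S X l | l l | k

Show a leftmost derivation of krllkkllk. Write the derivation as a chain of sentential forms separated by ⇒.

S ⇒ Ck ⇒ SXlk ⇒ XlkXlk ⇒ krllkXlk ⇒ krllkkllk

S ⇒ Ck   [S → C k]
Ck ⇒ SXlk   [C → S X l]
SXlk ⇒ XlkXlk   [S → X l k]
XlkXlk ⇒ krllkXlk   [X → k r l]
krllkXlk ⇒ krllkkllk   [X → k l]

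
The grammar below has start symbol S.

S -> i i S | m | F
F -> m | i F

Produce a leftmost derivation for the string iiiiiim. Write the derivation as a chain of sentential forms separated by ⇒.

S ⇒ iiS ⇒ iiF ⇒ iiiF ⇒ iiiiF ⇒ iiiiiF ⇒ iiiiiiF ⇒ iiiiiim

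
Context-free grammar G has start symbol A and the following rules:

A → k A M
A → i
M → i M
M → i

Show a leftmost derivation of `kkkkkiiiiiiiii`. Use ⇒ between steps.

A ⇒ kAM   [A → k A M]
kAM ⇒ kkAMM   [A → k A M]
kkAMM ⇒ kkkAMMM   [A → k A M]
kkkAMMM ⇒ kkkkAMMMM   [A → k A M]
kkkkAMMMM ⇒ kkkkkAMMMMM   [A → k A M]
kkkkkAMMMMM ⇒ kkkkkiMMMMM   [A → i]
kkkkkiMMMMM ⇒ kkkkkiiMMMMM   [M → i M]
kkkkkiiMMMMM ⇒ kkkkkiiiMMMMM   [M → i M]
kkkkkiiiMMMMM ⇒ kkkkkiiiiMMMM   [M → i]
kkkkkiiiiMMMM ⇒ kkkkkiiiiiMMMM   [M → i M]
kkkkkiiiiiMMMM ⇒ kkkkkiiiiiiMMM   [M → i]
kkkkkiiiiiiMMM ⇒ kkkkkiiiiiiiMM   [M → i]
kkkkkiiiiiiiMM ⇒ kkkkkiiiiiiiiM   [M → i]
kkkkkiiiiiiiiM ⇒ kkkkkiiiiiiiii   [M → i]

A ⇒ kAM ⇒ kkAMM ⇒ kkkAMMM ⇒ kkkkAMMMM ⇒ kkkkkAMMMMM ⇒ kkkkkiMMMMM ⇒ kkkkkiiMMMMM ⇒ kkkkkiiiMMMMM ⇒ kkkkkiiiiMMMM ⇒ kkkkkiiiiiMMMM ⇒ kkkkkiiiiiiMMM ⇒ kkkkkiiiiiiiMM ⇒ kkkkkiiiiiiiiM ⇒ kkkkkiiiiiiiii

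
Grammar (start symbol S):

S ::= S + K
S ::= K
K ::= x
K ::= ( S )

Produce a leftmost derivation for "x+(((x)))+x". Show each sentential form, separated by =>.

S => S+K   [S ::= S + K]
S+K => S+K+K   [S ::= S + K]
S+K+K => K+K+K   [S ::= K]
K+K+K => x+K+K   [K ::= x]
x+K+K => x+(S)+K   [K ::= ( S )]
x+(S)+K => x+(K)+K   [S ::= K]
x+(K)+K => x+((S))+K   [K ::= ( S )]
x+((S))+K => x+((K))+K   [S ::= K]
x+((K))+K => x+(((S)))+K   [K ::= ( S )]
x+(((S)))+K => x+(((K)))+K   [S ::= K]
x+(((K)))+K => x+(((x)))+K   [K ::= x]
x+(((x)))+K => x+(((x)))+x   [K ::= x]

S => S+K => S+K+K => K+K+K => x+K+K => x+(S)+K => x+(K)+K => x+((S))+K => x+((K))+K => x+(((S)))+K => x+(((K)))+K => x+(((x)))+K => x+(((x)))+x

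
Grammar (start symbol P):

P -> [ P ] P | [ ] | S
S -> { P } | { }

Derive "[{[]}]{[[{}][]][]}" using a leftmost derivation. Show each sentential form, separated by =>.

P => [P]P   [P -> [ P ] P]
[P]P => [S]P   [P -> S]
[S]P => [{P}]P   [S -> { P }]
[{P}]P => [{[]}]P   [P -> [ ]]
[{[]}]P => [{[]}]S   [P -> S]
[{[]}]S => [{[]}]{P}   [S -> { P }]
[{[]}]{P} => [{[]}]{[P]P}   [P -> [ P ] P]
[{[]}]{[P]P} => [{[]}]{[[P]P]P}   [P -> [ P ] P]
[{[]}]{[[P]P]P} => [{[]}]{[[S]P]P}   [P -> S]
[{[]}]{[[S]P]P} => [{[]}]{[[{}]P]P}   [S -> { }]
[{[]}]{[[{}]P]P} => [{[]}]{[[{}][]]P}   [P -> [ ]]
[{[]}]{[[{}][]]P} => [{[]}]{[[{}][]][]}   [P -> [ ]]

P=>[P]P=>[S]P=>[{P}]P=>[{[]}]P=>[{[]}]S=>[{[]}]{P}=>[{[]}]{[P]P}=>[{[]}]{[[P]P]P}=>[{[]}]{[[S]P]P}=>[{[]}]{[[{}]P]P}=>[{[]}]{[[{}][]]P}=>[{[]}]{[[{}][]][]}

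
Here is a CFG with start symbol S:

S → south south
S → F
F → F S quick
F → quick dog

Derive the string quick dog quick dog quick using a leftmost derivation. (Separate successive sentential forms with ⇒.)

S ⇒ F ⇒ F S quick ⇒ quick dog S quick ⇒ quick dog F quick ⇒ quick dog quick dog quick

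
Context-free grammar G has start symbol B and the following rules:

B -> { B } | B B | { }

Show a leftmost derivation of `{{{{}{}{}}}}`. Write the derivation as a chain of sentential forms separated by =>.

B=>{B}=>{{B}}=>{{{B}}}=>{{{BB}}}=>{{{BBB}}}=>{{{{}BB}}}=>{{{{}{}B}}}=>{{{{}{}{}}}}

B => {B}   [B -> { B }]
{B} => {{B}}   [B -> { B }]
{{B}} => {{{B}}}   [B -> { B }]
{{{B}}} => {{{BB}}}   [B -> B B]
{{{BB}}} => {{{BBB}}}   [B -> B B]
{{{BBB}}} => {{{{}BB}}}   [B -> { }]
{{{{}BB}}} => {{{{}{}B}}}   [B -> { }]
{{{{}{}B}}} => {{{{}{}{}}}}   [B -> { }]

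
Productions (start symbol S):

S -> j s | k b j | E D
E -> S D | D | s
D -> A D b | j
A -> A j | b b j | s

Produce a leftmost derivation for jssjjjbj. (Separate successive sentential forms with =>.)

S => ED   [S -> E D]
ED => SDD   [E -> S D]
SDD => jsDD   [S -> j s]
jsDD => jsADbD   [D -> A D b]
jsADbD => jsAjDbD   [A -> A j]
jsAjDbD => jsAjjDbD   [A -> A j]
jsAjjDbD => jssjjDbD   [A -> s]
jssjjDbD => jssjjjbD   [D -> j]
jssjjjbD => jssjjjbj   [D -> j]

S => ED => SDD => jsDD => jsADbD => jsAjDbD => jsAjjDbD => jssjjDbD => jssjjjbD => jssjjjbj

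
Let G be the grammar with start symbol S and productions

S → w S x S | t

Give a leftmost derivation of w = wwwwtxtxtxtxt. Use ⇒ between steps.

S ⇒ wSxS   [S → w S x S]
wSxS ⇒ wwSxSxS   [S → w S x S]
wwSxSxS ⇒ wwwSxSxSxS   [S → w S x S]
wwwSxSxSxS ⇒ wwwwSxSxSxSxS   [S → w S x S]
wwwwSxSxSxSxS ⇒ wwwwtxSxSxSxS   [S → t]
wwwwtxSxSxSxS ⇒ wwwwtxtxSxSxS   [S → t]
wwwwtxtxSxSxS ⇒ wwwwtxtxtxSxS   [S → t]
wwwwtxtxtxSxS ⇒ wwwwtxtxtxtxS   [S → t]
wwwwtxtxtxtxS ⇒ wwwwtxtxtxtxt   [S → t]

S ⇒ wSxS ⇒ wwSxSxS ⇒ wwwSxSxSxS ⇒ wwwwSxSxSxSxS ⇒ wwwwtxSxSxSxS ⇒ wwwwtxtxSxSxS ⇒ wwwwtxtxtxSxS ⇒ wwwwtxtxtxtxS ⇒ wwwwtxtxtxtxt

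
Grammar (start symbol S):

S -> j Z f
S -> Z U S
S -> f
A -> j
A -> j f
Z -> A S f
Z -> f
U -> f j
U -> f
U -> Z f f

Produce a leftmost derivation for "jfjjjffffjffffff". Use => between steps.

S => ZUS => ASfUS => jfSfUS => jfjZffUS => jfjASfffUS => jfjjSfffUS => jfjjZUSfffUS => jfjjASfUSfffUS => jfjjjfSfUSfffUS => jfjjjfffUSfffUS => jfjjjffffjSfffUS => jfjjjffffjffffUS => jfjjjffffjfffffS => jfjjjffffjffffff

S => ZUS   [S -> Z U S]
ZUS => ASfUS   [Z -> A S f]
ASfUS => jfSfUS   [A -> j f]
jfSfUS => jfjZffUS   [S -> j Z f]
jfjZffUS => jfjASfffUS   [Z -> A S f]
jfjASfffUS => jfjjSfffUS   [A -> j]
jfjjSfffUS => jfjjZUSfffUS   [S -> Z U S]
jfjjZUSfffUS => jfjjASfUSfffUS   [Z -> A S f]
jfjjASfUSfffUS => jfjjjfSfUSfffUS   [A -> j f]
jfjjjfSfUSfffUS => jfjjjfffUSfffUS   [S -> f]
jfjjjfffUSfffUS => jfjjjffffjSfffUS   [U -> f j]
jfjjjffffjSfffUS => jfjjjffffjffffUS   [S -> f]
jfjjjffffjffffUS => jfjjjffffjfffffS   [U -> f]
jfjjjffffjfffffS => jfjjjffffjffffff   [S -> f]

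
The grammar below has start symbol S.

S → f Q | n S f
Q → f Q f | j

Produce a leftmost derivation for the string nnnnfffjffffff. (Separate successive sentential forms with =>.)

S => nSf   [S → n S f]
nSf => nnSff   [S → n S f]
nnSff => nnnSfff   [S → n S f]
nnnSfff => nnnnSffff   [S → n S f]
nnnnSffff => nnnnfQffff   [S → f Q]
nnnnfQffff => nnnnffQfffff   [Q → f Q f]
nnnnffQfffff => nnnnfffQffffff   [Q → f Q f]
nnnnfffQffffff => nnnnfffjffffff   [Q → j]

S=>nSf=>nnSff=>nnnSfff=>nnnnSffff=>nnnnfQffff=>nnnnffQfffff=>nnnnfffQffffff=>nnnnfffjffffff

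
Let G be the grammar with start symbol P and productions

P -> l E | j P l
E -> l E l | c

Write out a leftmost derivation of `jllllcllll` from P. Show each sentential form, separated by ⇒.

P ⇒ jPl ⇒ jlEl ⇒ jllEll ⇒ jlllElll ⇒ jllllEllll ⇒ jllllcllll

P ⇒ jPl   [P -> j P l]
jPl ⇒ jlEl   [P -> l E]
jlEl ⇒ jllEll   [E -> l E l]
jllEll ⇒ jlllElll   [E -> l E l]
jlllElll ⇒ jllllEllll   [E -> l E l]
jllllEllll ⇒ jllllcllll   [E -> c]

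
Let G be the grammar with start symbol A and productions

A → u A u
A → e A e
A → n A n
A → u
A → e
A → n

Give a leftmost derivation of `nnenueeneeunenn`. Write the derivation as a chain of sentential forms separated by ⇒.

A ⇒ nAn ⇒ nnAnn ⇒ nneAenn ⇒ nnenAnenn ⇒ nnenuAunenn ⇒ nnenueAeunenn ⇒ nnenueeAeeunenn ⇒ nnenueeneeunenn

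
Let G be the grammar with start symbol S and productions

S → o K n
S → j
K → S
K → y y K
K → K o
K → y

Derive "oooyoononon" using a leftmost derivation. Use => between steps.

S => oKn => oKon => oSon => ooKnon => ooKonon => ooSonon => oooKnonon => oooKononon => oooKoononon => oooyoononon

S => oKn   [S → o K n]
oKn => oKon   [K → K o]
oKon => oSon   [K → S]
oSon => ooKnon   [S → o K n]
ooKnon => ooKonon   [K → K o]
ooKonon => ooSonon   [K → S]
ooSonon => oooKnonon   [S → o K n]
oooKnonon => oooKononon   [K → K o]
oooKononon => oooKoononon   [K → K o]
oooKoononon => oooyoononon   [K → y]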